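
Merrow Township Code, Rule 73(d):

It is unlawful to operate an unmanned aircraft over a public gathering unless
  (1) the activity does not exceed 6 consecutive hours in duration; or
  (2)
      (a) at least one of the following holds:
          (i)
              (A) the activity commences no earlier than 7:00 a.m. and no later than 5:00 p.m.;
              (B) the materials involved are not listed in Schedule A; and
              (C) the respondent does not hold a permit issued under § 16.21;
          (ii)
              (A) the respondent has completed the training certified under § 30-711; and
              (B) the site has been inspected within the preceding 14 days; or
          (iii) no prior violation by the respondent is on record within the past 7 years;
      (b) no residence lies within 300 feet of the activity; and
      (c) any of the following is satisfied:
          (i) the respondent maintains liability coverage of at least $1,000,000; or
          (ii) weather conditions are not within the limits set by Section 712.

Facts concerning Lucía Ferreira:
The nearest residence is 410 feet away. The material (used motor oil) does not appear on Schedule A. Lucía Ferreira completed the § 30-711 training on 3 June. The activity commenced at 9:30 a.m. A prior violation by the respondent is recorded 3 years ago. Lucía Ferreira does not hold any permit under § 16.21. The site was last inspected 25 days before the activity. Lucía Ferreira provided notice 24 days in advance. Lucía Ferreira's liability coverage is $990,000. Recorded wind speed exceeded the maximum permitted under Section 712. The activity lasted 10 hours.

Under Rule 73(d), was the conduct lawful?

(1) ≤ 6 hrs duration — not met.
(A) start within hours — holds.
(B) not (Schedule A material) — holds.
(C) not (holds permit) — satisfied.
(i) = T AND T AND T = true.
(A) training certified — satisfied.
(B) site inspected — fails.
(ii): T AND F → false.
(iii) no prior violation — not met.
So (a) is satisfied (T OR F OR F).
(b) no residence in 300 ft — met.
(i) coverage ≥ $1,000,000 — fails.
(ii) not (weather ok) — satisfied.
(c) = F OR T = true.
(2): T AND T AND T → true.
Overall = F OR T = true.

Yes — lawful.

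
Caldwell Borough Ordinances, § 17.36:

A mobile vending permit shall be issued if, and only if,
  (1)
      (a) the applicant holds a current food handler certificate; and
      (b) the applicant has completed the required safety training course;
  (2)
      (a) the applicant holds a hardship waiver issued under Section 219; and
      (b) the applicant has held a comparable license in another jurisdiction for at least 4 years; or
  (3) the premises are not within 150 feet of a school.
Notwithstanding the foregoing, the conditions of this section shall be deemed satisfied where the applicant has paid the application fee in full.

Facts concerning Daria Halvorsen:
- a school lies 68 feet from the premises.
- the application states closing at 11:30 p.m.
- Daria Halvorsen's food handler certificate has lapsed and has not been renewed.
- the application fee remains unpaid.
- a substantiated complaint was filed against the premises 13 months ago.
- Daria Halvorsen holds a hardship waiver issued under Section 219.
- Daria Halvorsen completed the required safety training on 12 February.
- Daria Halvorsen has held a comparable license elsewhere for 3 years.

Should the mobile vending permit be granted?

(a) food handler cert. — fails.
(b) safety training — met.
(1) = F AND T = false.
(a) hardship waiver — met.
(b) prior license ≥ 4 yr — not met.
(2) = T AND F = false.
(3) ≥150 ft from school — not met.
Overall: F OR F OR F → false.
Exception (fee paid) — not satisfied.
Result: main false OR exception false → false.

No — denied.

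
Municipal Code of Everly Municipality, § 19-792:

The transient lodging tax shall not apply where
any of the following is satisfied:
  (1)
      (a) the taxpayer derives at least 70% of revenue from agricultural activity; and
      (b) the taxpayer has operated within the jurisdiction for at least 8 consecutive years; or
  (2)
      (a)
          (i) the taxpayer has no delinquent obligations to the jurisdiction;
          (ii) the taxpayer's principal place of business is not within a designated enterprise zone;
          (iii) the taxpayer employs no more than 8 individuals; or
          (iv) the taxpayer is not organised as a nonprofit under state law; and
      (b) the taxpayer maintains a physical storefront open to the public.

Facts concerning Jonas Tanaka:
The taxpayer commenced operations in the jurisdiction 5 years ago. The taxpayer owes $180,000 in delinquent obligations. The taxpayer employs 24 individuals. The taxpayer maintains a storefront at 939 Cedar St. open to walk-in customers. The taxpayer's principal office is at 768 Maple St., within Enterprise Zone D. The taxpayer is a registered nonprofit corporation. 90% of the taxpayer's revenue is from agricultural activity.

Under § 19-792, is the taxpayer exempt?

(a) ≥70% agricultural — holds.
(b) ≥ 8 yrs in jurisdiction — not met.
So (1) is not satisfied (T AND F).
(i) no delinquency — fails.
(ii) not (in enterprise zone) — not met.
(iii) ≤ 8 employees — fails.
(iv) not (nonprofit) — fails.
So (a) is not satisfied (F OR F OR F OR F).
(b) has storefront — holds.
(2) = F AND T = false.
So Overall is not satisfied (F OR F).

No — not exempt.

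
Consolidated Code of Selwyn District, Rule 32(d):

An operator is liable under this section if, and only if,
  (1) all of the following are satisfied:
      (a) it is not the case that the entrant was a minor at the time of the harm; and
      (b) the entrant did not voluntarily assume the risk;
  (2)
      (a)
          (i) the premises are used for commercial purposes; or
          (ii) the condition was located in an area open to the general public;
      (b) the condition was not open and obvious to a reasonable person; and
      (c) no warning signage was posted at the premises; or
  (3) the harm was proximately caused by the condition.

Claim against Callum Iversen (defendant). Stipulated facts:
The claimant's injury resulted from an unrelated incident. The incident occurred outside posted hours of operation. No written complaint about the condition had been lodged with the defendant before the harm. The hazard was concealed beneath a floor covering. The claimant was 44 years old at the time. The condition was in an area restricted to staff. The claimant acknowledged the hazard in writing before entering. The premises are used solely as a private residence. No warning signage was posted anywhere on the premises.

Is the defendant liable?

(a) not (entrant a minor) — satisfied.
(b) no assumed risk — not met.
So (1) is not satisfied (T AND F).
(i) commercial use — not met.
(ii) public area — fails.
(a): F OR F → false.
(b) not open/obvious — met.
(c) no signage posted — holds.
(2) = F AND T AND T = false.
(3) proximate cause — not met.
Overall = F OR F OR F = false.

No — not liable.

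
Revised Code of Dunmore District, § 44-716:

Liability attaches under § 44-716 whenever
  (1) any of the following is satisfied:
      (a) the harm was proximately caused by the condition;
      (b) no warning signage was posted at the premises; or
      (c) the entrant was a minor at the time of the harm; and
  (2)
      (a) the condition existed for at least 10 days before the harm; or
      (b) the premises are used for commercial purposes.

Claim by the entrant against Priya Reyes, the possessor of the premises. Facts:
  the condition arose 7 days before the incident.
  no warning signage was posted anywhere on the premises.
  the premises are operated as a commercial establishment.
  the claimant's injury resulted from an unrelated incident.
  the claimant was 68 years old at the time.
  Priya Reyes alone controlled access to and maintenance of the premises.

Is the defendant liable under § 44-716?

Yes — liable.

(a) proximate cause — not satisfied.
(b) no signage posted — holds.
(c) entrant a minor — not met.
(1) = F OR T OR F = true.
(a) condition ≥10 days old — not satisfied.
(b) commercial use — holds.
(2): F OR T → true.
So Overall is satisfied (T AND T).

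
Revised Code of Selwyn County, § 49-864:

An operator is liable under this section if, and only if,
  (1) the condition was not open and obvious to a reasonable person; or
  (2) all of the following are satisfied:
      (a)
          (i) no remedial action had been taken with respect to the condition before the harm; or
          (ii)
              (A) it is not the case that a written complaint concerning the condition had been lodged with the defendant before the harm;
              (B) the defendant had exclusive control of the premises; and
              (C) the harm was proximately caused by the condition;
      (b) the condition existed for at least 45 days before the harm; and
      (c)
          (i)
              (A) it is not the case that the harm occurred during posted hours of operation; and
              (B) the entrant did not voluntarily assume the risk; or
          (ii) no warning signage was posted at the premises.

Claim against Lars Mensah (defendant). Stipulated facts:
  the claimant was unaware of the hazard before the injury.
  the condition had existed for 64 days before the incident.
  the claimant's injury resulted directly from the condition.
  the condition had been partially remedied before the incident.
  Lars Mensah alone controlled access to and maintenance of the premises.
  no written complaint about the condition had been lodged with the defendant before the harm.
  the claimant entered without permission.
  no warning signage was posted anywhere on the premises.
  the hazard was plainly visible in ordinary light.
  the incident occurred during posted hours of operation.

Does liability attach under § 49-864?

Yes — liable.

(1) not open/obvious — not satisfied.
(i) no remedial action — not satisfied.
(A) not (complaint lodged) — met.
(B) exclusive control — holds.
(C) proximate cause — met.
(ii) = T AND T AND T = true.
So (a) is satisfied (F OR T).
(b) condition ≥45 days old — satisfied.
(A) not (during posted hours) — not met.
(B) no assumed risk — met.
(i) = F AND T = false.
(ii) no signage posted — met.
(c): F OR T → true.
(2) = T AND T AND T = true.
Overall: F OR T → true.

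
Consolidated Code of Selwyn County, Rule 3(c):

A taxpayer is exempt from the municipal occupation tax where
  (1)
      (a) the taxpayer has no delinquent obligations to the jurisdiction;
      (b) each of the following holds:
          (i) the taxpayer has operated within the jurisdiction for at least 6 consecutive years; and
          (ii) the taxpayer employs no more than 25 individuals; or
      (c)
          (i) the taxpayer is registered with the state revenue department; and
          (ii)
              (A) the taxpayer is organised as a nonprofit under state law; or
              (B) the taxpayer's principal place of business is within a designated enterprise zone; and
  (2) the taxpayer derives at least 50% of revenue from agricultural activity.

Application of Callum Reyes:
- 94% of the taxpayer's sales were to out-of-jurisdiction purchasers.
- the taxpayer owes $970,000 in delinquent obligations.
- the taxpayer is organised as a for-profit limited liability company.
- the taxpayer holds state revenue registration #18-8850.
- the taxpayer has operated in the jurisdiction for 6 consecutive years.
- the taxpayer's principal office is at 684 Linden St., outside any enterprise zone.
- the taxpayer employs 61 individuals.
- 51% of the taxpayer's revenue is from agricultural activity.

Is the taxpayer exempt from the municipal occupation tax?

No — not exempt.

(a) no delinquency — not satisfied.
(i) ≥ 6 yrs in jurisdiction — met.
(ii) ≤ 25 employees — fails.
So (b) is not satisfied (T AND F).
(i) state-registered — holds.
(A) nonprofit — not met.
(B) in enterprise zone — not satisfied.
So (ii) is not satisfied (F OR F).
So (c) is not satisfied (T AND F).
(1): F OR F OR F → false.
(2) ≥50% agricultural — satisfied.
So Overall is not satisfied (F AND T).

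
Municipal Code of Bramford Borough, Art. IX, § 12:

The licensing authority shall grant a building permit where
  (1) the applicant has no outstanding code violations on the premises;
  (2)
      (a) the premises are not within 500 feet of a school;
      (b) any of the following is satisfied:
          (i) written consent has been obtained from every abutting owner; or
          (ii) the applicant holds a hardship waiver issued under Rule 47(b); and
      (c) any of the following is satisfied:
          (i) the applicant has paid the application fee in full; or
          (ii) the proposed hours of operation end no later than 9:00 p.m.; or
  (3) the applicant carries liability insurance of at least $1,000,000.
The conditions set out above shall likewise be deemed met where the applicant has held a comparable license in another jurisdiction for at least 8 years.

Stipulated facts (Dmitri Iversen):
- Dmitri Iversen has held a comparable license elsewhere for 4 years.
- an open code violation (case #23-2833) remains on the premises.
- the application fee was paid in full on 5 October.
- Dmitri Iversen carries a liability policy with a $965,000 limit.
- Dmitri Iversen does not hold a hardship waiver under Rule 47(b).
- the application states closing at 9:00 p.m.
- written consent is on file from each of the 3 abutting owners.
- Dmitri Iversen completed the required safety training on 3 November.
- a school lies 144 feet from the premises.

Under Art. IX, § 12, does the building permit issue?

(1) no code violations — not satisfied.
(a) ≥500 ft from school — fails.
(i) all abutters consent — met.
(ii) hardship waiver — not satisfied.
(b): T OR F → true.
(i) fee paid — met.
(ii) closes by 9 p.m. — met.
So (c) is satisfied (T OR T).
(2): F AND T AND T → false.
(3) insurance ≥ $1,000,000 — fails.
Overall = F OR F OR F = false.
Exception (prior license ≥ 8 yr) — not satisfied.
Result: main false OR exception false → false.

No — denied.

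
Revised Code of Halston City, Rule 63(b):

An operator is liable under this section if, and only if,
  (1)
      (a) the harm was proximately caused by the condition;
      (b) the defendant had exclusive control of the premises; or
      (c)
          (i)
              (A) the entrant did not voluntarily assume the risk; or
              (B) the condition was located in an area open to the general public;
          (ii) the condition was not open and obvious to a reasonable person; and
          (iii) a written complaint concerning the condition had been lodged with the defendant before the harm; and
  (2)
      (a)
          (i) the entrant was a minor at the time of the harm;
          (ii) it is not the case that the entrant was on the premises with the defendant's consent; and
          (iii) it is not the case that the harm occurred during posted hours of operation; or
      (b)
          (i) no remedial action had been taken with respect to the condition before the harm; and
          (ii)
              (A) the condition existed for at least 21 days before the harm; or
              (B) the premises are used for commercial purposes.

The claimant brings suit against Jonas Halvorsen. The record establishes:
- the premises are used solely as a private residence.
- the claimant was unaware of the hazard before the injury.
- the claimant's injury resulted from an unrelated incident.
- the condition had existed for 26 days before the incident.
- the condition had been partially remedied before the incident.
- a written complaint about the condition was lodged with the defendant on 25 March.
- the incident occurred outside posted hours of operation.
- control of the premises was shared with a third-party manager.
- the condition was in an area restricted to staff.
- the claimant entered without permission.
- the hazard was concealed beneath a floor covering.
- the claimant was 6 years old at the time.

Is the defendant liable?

Yes — liable.

(a) proximate cause — fails.
(b) exclusive control — not satisfied.
(A) no assumed risk — holds.
(B) public area — fails.
(i): T OR F → true.
(ii) not open/obvious — holds.
(iii) complaint lodged — met.
(c) = T AND T AND T = true.
(1) = F OR F OR T = true.
(i) entrant a minor — met.
(ii) not (consent to enter) — satisfied.
(iii) not (during posted hours) — met.
(a): T AND T AND T → true.
(i) no remedial action — fails.
(A) condition ≥21 days old — met.
(B) commercial use — not satisfied.
(ii) = T OR F = true.
So (b) is not satisfied (F AND T).
(2) = T OR F = true.
So Overall is satisfied (T AND T).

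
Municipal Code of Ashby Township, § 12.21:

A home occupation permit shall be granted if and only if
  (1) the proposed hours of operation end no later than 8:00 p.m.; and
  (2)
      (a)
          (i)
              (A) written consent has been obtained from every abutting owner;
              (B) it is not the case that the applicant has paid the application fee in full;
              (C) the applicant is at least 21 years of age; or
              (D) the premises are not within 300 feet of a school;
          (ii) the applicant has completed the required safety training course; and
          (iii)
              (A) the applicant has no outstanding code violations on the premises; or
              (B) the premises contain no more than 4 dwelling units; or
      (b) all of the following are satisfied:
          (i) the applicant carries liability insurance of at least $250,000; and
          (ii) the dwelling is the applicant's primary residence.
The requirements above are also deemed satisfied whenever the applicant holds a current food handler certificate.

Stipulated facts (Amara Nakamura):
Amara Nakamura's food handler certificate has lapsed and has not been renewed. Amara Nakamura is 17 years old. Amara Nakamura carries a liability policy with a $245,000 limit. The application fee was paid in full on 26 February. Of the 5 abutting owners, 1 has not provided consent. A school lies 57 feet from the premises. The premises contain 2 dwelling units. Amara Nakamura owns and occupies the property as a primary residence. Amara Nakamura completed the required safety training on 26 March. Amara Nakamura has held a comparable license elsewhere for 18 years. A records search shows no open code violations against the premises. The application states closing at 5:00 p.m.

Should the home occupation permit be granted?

(1) closes by 8 p.m. — satisfied.
(A) all abutters consent — not satisfied.
(B) not (fee paid) — not met.
(C) age ≥ 21 — fails.
(D) ≥300 ft from school — not met.
(i): F OR F OR F OR F → false.
(ii) safety training — holds.
(A) no code violations — met.
(B) ≤ 4 units — satisfied.
(iii) = T OR T = true.
(a): F AND T AND T → false.
(i) insurance ≥ $250,000 — not satisfied.
(ii) primary residence — met.
(b): F AND T → false.
(2) = F OR F = false.
Overall = T AND F = false.
Exception (food handler cert.) — not satisfied.
Result: main false OR exception false → false.

No — denied.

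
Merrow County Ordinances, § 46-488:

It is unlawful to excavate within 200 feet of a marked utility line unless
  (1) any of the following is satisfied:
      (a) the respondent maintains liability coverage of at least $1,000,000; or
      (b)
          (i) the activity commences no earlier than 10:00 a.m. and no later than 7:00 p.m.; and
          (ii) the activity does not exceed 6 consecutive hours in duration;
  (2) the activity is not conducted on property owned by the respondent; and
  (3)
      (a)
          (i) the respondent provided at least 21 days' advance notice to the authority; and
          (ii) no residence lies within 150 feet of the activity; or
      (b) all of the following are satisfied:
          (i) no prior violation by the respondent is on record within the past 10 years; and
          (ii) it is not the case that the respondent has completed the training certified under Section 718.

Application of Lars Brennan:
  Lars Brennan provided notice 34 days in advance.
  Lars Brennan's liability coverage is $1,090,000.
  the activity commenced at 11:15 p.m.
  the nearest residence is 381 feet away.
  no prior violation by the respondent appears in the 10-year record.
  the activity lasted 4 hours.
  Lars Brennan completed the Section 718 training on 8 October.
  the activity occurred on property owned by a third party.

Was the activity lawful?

(a) coverage ≥ $1,000,000 — holds.
(i) start within hours — not met.
(ii) ≤ 6 hrs duration — satisfied.
(b) = F AND T = false.
So (1) is satisfied (T OR F).
(2) not (own property) — holds.
(i) ≥21 days' notice — met.
(ii) no residence in 150 ft — met.
(a) = T AND T = true.
(i) no prior violation — satisfied.
(ii) not (training certified) — not satisfied.
So (b) is not satisfied (T AND F).
So (3) is satisfied (T OR F).
Overall = T AND T AND T = true.

Yes — lawful.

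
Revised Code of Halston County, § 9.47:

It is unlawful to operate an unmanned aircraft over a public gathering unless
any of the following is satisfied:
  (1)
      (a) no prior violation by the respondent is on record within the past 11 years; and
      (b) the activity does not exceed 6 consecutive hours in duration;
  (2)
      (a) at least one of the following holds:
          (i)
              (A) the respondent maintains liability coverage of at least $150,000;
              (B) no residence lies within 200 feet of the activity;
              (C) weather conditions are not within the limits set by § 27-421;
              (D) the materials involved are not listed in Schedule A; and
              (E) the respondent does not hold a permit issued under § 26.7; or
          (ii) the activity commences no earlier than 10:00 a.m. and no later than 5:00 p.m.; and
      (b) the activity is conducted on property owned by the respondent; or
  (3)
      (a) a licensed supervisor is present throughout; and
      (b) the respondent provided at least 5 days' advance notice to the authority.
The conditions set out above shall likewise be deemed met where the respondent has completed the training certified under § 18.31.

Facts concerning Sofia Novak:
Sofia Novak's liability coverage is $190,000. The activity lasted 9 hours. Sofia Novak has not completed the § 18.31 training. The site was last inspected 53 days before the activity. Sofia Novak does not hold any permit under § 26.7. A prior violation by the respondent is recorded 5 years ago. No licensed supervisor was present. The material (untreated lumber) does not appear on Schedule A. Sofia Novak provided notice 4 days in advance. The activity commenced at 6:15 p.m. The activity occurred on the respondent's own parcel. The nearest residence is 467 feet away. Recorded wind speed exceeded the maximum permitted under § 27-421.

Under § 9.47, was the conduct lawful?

Yes — lawful.

(a) no prior violation — not met.
(b) ≤ 6 hrs duration — fails.
So (1) is not satisfied (F AND F).
(A) coverage ≥ $150,000 — holds.
(B) no residence in 200 ft — met.
(C) not (weather ok) — met.
(D) not (Schedule A material) — satisfied.
(E) not (holds permit) — satisfied.
(i) = T AND T AND T AND T AND T = true.
(ii) start within hours — not satisfied.
(a): T OR F → true.
(b) own property — met.
So (2) is satisfied (T AND T).
(a) supervisor present — not satisfied.
(b) ≥5 days' notice — fails.
So (3) is not satisfied (F AND F).
Overall: F OR T OR F → true.
Exception (training certified) — not satisfied.
Result: main true OR exception false → true.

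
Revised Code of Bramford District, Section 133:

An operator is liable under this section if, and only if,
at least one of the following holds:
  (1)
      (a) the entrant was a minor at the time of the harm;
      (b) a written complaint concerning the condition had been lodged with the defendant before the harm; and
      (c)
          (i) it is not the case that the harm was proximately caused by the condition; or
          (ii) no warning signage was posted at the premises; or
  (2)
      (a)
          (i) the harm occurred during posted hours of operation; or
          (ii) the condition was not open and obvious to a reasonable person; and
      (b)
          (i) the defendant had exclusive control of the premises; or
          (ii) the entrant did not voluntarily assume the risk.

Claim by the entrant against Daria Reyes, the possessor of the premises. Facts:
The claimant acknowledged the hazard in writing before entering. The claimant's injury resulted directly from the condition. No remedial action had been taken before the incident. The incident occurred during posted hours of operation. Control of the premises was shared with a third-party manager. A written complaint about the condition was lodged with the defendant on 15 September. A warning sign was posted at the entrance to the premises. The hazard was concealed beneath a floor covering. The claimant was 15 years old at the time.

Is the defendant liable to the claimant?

(a) entrant a minor — holds.
(b) complaint lodged — satisfied.
(i) not (proximate cause) — not satisfied.
(ii) no signage posted — not satisfied.
So (c) is not satisfied (F OR F).
(1) = T AND T AND F = false.
(i) during posted hours — met.
(ii) not open/obvious — holds.
(a): T OR T → true.
(i) exclusive control — not satisfied.
(ii) no assumed risk — not satisfied.
So (b) is not satisfied (F OR F).
(2) = T AND F = false.
Overall: F OR F → false.

No — not liable.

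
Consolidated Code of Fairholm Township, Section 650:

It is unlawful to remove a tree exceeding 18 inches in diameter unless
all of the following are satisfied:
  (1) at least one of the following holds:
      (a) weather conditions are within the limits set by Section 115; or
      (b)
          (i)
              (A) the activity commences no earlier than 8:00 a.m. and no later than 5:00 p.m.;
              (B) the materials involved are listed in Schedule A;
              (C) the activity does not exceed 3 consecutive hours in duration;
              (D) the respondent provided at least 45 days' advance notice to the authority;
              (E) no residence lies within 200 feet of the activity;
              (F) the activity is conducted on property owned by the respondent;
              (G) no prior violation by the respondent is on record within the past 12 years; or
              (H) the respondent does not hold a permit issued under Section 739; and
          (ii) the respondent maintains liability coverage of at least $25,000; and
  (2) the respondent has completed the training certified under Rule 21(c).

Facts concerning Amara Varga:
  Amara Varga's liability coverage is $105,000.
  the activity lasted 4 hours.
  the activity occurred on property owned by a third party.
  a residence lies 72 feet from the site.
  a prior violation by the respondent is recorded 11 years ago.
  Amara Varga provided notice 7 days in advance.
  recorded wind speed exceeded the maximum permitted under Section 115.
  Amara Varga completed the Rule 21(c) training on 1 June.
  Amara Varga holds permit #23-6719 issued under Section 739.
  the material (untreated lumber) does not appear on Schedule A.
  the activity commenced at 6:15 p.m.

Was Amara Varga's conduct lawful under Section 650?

(a) weather ok — not met.
(A) start within hours — not met.
(B) Schedule A material — fails.
(C) ≤ 3 hrs duration — not met.
(D) ≥45 days' notice — not satisfied.
(E) no residence in 200 ft — not satisfied.
(F) own property — not met.
(G) no prior violation — not satisfied.
(H) not (holds permit) — fails.
(i) = F OR F OR F OR F OR F OR F OR F OR F = false.
(ii) coverage ≥ $25,000 — satisfied.
(b): F AND T → false.
So (1) is not satisfied (F OR F).
(2) training certified — satisfied.
Overall = F AND T = false.

No — unlawful.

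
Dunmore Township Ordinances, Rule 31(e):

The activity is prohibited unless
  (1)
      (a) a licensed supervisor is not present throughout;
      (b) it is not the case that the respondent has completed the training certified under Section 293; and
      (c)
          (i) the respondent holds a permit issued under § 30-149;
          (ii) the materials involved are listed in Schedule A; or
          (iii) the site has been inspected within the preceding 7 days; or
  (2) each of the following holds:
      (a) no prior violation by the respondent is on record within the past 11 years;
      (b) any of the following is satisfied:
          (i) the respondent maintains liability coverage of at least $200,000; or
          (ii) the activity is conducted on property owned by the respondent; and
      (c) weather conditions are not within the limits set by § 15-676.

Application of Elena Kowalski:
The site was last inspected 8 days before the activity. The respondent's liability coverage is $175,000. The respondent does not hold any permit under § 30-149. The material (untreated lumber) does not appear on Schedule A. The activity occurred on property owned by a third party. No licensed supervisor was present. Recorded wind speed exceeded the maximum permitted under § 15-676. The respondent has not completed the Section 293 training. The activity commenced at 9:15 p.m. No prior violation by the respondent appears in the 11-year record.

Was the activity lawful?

(a) not (supervisor present) — satisfied.
(b) not (training certified) — satisfied.
(i) holds permit — fails.
(ii) Schedule A material — not satisfied.
(iii) site inspected — not satisfied.
So (c) is not satisfied (F OR F OR F).
(1) = T AND T AND F = false.
(a) no prior violation — met.
(i) coverage ≥ $200,000 — fails.
(ii) own property — not satisfied.
(b) = F OR F = false.
(c) not (weather ok) — holds.
(2): T AND F AND T → false.
Overall: F OR F → false.

No — unlawful.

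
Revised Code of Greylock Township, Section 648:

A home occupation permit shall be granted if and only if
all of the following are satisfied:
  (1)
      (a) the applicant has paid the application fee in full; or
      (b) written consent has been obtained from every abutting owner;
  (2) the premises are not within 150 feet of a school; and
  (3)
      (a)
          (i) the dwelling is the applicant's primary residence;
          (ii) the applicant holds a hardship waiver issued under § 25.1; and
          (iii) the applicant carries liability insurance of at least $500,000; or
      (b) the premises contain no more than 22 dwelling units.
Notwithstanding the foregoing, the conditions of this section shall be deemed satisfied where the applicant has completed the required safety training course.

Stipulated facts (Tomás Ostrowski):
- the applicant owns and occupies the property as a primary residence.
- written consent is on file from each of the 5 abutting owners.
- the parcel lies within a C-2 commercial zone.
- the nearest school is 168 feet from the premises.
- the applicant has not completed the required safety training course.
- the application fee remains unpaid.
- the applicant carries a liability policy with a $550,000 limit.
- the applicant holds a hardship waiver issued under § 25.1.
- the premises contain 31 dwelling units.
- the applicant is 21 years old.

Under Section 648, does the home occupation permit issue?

(a) fee paid — fails.
(b) all abutters consent — satisfied.
So (1) is satisfied (F OR T).
(2) ≥150 ft from school — satisfied.
(i) primary residence — met.
(ii) hardship waiver — met.
(iii) insurance ≥ $500,000 — holds.
(a): T AND T AND T → true.
(b) ≤ 22 units — not satisfied.
(3): T OR F → true.
Overall: T AND T AND T → true.
Exception (safety training) — not satisfied.
Result: main true OR exception false → true.

Yes — granted.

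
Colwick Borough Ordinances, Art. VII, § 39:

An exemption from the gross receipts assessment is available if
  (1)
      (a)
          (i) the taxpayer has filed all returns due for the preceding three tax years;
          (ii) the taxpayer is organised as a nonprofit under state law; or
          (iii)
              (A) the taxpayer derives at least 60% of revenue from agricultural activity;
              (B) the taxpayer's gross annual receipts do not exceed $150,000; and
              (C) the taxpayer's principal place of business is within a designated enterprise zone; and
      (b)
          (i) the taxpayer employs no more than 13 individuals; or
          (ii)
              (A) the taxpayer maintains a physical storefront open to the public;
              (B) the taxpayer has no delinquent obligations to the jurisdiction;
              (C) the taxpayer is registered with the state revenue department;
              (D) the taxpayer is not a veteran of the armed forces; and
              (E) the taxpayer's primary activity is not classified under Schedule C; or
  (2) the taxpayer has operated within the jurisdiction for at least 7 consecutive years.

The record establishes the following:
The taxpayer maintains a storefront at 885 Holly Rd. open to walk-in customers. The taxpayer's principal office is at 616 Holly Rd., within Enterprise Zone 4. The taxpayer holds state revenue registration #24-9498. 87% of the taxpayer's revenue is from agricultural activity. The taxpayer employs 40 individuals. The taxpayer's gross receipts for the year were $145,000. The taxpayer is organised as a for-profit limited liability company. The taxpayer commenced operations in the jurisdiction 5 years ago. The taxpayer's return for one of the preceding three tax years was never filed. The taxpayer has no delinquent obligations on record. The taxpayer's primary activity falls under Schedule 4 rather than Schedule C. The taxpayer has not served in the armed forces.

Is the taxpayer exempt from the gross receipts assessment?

(i) returns current — not satisfied.
(ii) nonprofit — fails.
(A) ≥60% agricultural — satisfied.
(B) receipts ≤ $150,000 — met.
(C) in enterprise zone — satisfied.
(iii) = T AND T AND T = true.
(a): F OR F OR T → true.
(i) ≤ 13 employees — not satisfied.
(A) has storefront — met.
(B) no delinquency — satisfied.
(C) state-registered — holds.
(D) not (veteran) — holds.
(E) not (Schedule C activity) — met.
(ii) = T AND T AND T AND T AND T = true.
(b): F OR T → true.
(1): T AND T → true.
(2) ≥ 7 yrs in jurisdiction — fails.
Overall: T OR F → true.

Yes — exempt.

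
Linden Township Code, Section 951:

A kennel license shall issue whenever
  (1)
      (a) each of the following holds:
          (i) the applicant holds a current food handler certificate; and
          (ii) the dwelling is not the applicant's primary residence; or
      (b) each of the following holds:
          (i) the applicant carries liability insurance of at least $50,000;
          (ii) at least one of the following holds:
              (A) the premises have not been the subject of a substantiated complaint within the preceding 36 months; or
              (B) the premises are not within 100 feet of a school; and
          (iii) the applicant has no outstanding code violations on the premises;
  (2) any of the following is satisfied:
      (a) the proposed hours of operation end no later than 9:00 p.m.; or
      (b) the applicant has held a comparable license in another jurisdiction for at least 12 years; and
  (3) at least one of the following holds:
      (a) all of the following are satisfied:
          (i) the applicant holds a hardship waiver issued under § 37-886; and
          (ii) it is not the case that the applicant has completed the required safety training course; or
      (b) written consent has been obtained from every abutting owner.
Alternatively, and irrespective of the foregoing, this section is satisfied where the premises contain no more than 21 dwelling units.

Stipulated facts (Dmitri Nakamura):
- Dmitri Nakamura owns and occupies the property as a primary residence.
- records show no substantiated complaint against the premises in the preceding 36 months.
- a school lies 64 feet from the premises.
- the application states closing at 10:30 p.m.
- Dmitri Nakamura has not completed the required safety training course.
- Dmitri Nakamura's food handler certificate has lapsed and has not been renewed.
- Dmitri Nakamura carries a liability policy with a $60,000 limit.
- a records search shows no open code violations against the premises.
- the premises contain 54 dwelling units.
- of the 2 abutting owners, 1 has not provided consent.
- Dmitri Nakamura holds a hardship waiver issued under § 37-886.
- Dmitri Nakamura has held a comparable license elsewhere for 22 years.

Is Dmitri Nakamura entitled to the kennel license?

Yes — granted.

(i) food handler cert. — not met.
(ii) not (primary residence) — not met.
(a) = F AND F = false.
(i) insurance ≥ $50,000 — satisfied.
(A) no complaint in 36 mo. — met.
(B) ≥100 ft from school — not met.
So (ii) is satisfied (T OR F).
(iii) no code violations — satisfied.
(b): T AND T AND T → true.
(1) = F OR T = true.
(a) closes by 9 p.m. — not satisfied.
(b) prior license ≥ 12 yr — met.
So (2) is satisfied (F OR T).
(i) hardship waiver — satisfied.
(ii) not (safety training) — holds.
(a) = T AND T = true.
(b) all abutters consent — fails.
(3): T OR F → true.
Overall = T AND T AND T = true.
Exception (≤ 21 units) — not satisfied.
Result: main true OR exception false → true.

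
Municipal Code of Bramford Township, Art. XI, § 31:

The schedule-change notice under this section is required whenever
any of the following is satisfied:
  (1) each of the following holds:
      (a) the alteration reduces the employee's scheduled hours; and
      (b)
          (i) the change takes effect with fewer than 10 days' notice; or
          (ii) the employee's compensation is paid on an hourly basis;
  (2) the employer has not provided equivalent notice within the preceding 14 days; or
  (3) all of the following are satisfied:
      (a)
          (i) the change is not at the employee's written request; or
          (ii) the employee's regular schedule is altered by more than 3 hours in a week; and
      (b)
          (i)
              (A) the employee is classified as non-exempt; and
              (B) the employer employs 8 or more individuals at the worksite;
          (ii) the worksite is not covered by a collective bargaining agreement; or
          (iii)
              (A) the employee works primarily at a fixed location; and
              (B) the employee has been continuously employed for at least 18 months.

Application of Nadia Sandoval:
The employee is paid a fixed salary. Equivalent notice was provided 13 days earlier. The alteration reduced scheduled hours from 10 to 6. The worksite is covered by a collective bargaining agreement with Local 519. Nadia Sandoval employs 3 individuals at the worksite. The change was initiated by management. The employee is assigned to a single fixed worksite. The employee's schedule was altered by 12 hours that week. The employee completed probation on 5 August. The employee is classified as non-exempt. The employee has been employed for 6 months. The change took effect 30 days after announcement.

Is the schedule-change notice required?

(a) hours reduced — satisfied.
(i) < 10 days' notice — not satisfied.
(ii) hourly-paid — fails.
(b) = F OR F = false.
So (1) is not satisfied (T AND F).
(2) no recent notice — not met.
(i) not employee-requested — met.
(ii) schedule shift > 3h — holds.
So (a) is satisfied (T OR T).
(A) non-exempt — met.
(B) ≥ 8 at site — fails.
So (i) is not satisfied (T AND F).
(ii) no CBA — not satisfied.
(A) fixed location — holds.
(B) tenure ≥ 18 mo. — not met.
(iii) = T AND F = false.
So (b) is not satisfied (F OR F OR F).
(3): T AND F → false.
Overall = F OR F OR F = false.

No — not required.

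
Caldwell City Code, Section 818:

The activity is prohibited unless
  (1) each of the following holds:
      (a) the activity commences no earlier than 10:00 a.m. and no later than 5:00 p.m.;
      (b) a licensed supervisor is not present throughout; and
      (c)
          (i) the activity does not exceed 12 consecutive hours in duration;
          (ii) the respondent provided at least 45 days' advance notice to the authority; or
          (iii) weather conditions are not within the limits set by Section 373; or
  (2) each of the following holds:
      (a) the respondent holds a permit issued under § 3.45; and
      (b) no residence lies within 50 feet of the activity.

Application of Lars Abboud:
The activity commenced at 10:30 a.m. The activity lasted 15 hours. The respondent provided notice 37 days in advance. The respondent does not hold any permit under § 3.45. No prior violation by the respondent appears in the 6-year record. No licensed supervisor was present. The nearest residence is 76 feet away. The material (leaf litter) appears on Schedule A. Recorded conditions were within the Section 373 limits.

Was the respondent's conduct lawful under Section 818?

(a) start within hours — met.
(b) not (supervisor present) — met.
(i) ≤ 12 hrs duration — not met.
(ii) ≥45 days' notice — fails.
(iii) not (weather ok) — not satisfied.
(c) = F OR F OR F = false.
(1) = T AND T AND F = false.
(a) holds permit — fails.
(b) no residence in 50 ft — met.
(2) = F AND T = false.
Overall: F OR F → false.

No — unlawful.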